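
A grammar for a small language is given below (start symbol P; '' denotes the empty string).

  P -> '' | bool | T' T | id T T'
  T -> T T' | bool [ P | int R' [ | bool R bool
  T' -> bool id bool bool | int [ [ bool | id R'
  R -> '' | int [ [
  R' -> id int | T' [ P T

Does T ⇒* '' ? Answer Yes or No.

No

Nullable nonterminals: P, R.
No production of T has an RHS whose symbols are all nullable, so T is not nullable.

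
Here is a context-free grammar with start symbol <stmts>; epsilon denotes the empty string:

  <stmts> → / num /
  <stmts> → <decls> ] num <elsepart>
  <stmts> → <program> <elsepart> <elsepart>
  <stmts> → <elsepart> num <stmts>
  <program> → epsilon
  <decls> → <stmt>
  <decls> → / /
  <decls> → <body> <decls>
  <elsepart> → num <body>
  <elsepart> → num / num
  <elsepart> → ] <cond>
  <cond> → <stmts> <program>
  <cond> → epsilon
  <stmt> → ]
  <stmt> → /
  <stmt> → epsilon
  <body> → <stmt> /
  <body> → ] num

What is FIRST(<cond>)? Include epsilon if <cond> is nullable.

{ /, ], num, epsilon }

From <cond> → <stmts> <program>: add FIRST(<stmts>) = { /, ], num }.
<cond> → epsilon contributes epsilon.
Union: FIRST(<cond>) = { /, ], num, epsilon }.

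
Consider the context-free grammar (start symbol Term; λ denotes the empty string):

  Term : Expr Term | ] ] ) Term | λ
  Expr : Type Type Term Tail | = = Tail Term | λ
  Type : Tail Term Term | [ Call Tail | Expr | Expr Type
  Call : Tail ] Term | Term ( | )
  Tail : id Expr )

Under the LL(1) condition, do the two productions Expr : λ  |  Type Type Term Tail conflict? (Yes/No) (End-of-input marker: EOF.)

Yes

FIRST(λ) = { λ } and FIRST(Type Type Term Tail) = { =, [, ], id }.
The first alternative is nullable and FOLLOW(Expr) = { EOF, (, ), =, [, ], id } shares = with FIRST of the second — conflict.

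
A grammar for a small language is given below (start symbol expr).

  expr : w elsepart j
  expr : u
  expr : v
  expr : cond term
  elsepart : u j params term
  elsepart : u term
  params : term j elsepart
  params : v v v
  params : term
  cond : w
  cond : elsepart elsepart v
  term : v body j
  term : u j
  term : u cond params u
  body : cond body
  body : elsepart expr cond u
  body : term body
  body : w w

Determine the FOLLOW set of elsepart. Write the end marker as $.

In expr : w elsepart j: add FIRST(j) = { j }.
In params : term j elsepart: elsepart is at the end, add FOLLOW(params) = { u, v }.
In cond : elsepart elsepart v: add FIRST(elsepart v) = { u }.
In cond : elsepart elsepart v: add FIRST(v) = { v }.
In body : elsepart expr cond u: add FIRST(expr cond u) = { u, v, w }.
Union: FOLLOW(elsepart) = { j, u, v, w }.

{ j, u, v, w }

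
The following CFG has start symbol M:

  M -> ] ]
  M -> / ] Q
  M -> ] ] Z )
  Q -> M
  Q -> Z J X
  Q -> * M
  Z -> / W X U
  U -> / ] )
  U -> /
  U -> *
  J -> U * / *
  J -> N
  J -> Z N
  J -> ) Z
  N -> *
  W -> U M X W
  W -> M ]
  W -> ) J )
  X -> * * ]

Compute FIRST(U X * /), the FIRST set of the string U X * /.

Add FIRST(U) = { *, / }; U is not nullable, stop.

{ *, / }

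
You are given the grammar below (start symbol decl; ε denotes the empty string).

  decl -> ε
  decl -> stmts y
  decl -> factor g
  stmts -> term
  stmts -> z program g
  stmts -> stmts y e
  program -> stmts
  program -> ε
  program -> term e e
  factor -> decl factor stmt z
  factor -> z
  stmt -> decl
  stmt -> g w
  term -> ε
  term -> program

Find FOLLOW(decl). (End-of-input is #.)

decl is the start symbol, so # ∈ FOLLOW(decl).
In factor -> decl factor stmt z: add FIRST(factor stmt z) = { e, y, z }.
In stmt -> decl: decl is at the end, add FOLLOW(stmt) = { z }.
Union: FOLLOW(decl) = { #, e, y, z }.

{ #, e, y, z }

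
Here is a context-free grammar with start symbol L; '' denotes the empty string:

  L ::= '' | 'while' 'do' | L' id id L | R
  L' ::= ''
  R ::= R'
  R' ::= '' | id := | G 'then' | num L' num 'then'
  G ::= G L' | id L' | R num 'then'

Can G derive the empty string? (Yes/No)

Nullable nonterminals: L, L', R, R'.
No production of G has an RHS whose symbols are all nullable, so G is not nullable.

No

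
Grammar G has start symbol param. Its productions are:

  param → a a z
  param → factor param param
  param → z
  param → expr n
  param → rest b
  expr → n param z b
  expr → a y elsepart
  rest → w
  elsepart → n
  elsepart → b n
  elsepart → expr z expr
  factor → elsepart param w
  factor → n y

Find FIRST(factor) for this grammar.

From factor → elsepart param w: add FIRST(elsepart) = { a, b, n }.
factor → n y contributes {n}.
Union: FIRST(factor) = { a, b, n }.

{ a, b, n }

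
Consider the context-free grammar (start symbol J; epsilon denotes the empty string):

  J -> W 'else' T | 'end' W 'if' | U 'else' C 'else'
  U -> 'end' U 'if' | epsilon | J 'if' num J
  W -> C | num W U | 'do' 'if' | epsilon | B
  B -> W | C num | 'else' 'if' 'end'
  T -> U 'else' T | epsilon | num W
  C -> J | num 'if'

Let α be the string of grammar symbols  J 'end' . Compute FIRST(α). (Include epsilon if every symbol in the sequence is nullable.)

{ 'do', 'else', 'end', num }

Add FIRST(J) = { 'do', 'else', 'end', num }; J is not nullable, stop.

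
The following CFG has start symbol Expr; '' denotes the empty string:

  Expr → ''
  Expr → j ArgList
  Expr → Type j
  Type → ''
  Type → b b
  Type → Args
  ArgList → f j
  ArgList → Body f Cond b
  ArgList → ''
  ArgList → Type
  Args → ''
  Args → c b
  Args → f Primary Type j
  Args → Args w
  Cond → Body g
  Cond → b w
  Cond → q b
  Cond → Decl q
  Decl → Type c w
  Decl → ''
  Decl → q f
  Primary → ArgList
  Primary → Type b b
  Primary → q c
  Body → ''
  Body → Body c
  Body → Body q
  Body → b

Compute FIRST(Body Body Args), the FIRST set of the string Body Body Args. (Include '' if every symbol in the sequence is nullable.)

Add FIRST(Body)\{''} = { b, c, q }; Body is nullable, continue.
Add FIRST(Body)\{''} = { b, c, q }; Body is nullable, continue.
Add FIRST(Args)\{''} = { c, f, w }; Args is nullable, continue.
Every symbol is nullable, so include ''.

{ b, c, f, q, w, '' }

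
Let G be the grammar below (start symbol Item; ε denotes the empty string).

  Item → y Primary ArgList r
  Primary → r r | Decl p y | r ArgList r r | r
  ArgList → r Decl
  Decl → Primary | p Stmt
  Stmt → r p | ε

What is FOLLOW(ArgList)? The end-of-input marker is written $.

In Item → y Primary ArgList r: add FIRST(r) = { r }.
In Primary → r ArgList r r: add FIRST(r r) = { r }.
Union: FOLLOW(ArgList) = { r }.

{ r }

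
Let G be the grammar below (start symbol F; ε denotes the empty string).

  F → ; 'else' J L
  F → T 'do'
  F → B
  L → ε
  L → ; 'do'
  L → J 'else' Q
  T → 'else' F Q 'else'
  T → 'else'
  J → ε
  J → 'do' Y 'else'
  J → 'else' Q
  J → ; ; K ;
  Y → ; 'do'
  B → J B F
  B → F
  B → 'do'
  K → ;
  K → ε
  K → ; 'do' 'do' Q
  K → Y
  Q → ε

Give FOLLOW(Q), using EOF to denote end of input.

In L → J 'else' Q: Q is at the end, add FOLLOW(L) = { EOF, 'do', 'else', ; }.
In T → 'else' F Q 'else': add FIRST('else') = { 'else' }.
In J → 'else' Q: Q is at the end, add FOLLOW(J) = { EOF, 'do', 'else', ; }.
In K → ; 'do' 'do' Q: Q is at the end, add FOLLOW(K) = { ; }.
Union: FOLLOW(Q) = { EOF, 'do', 'else', ; }.

{ EOF, 'do', 'else', ; }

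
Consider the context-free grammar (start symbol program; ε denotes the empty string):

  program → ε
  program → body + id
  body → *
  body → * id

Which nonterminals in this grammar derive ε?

Directly nullable (have an ε-production): program.
No other nonterminal has a production whose RHS symbols are all nullable.

{ program }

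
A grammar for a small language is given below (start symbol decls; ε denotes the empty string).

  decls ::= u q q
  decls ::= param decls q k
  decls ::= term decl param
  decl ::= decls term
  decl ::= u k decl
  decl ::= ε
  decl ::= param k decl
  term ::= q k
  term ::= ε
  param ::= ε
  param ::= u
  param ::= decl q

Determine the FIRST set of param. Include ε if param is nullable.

{ k, q, u, ε }

param ::= ε contributes ε.
param ::= u contributes {u}.
From param ::= decl q: decl nullable, take FIRST(decl) ∪ {q} = { k, q, u }.
Union: FIRST(param) = { k, q, u, ε }.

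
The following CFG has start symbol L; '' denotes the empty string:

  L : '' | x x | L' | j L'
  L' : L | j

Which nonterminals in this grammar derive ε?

Directly nullable (have an ''-production): L.
L' : L with every symbol nullable, so L' is nullable.

{ L, L' }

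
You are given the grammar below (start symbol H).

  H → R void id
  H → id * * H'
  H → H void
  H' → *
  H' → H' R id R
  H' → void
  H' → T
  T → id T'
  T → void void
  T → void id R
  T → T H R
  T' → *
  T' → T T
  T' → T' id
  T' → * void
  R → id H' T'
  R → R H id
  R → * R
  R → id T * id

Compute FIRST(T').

T' → * contributes {*}.
From T' → T T: add FIRST(T) = { id, void }.
From T' → T' id: add FIRST(T') = { *, id, void }.
T' → * void contributes {*}.
Union: FIRST(T') = { *, id, void }.

{ *, id, void }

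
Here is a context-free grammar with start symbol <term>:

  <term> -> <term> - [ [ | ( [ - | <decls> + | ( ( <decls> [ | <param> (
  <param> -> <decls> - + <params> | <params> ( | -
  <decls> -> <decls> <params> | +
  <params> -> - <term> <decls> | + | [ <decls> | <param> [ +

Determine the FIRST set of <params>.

<params> -> - <term> <decls> contributes {-}.
<params> -> + contributes {+}.
<params> -> [ <decls> contributes {[}.
From <params> -> <param> [ +: add FIRST(<param>) = { +, -, [ }.
Union: FIRST(<params>) = { +, -, [ }.

{ +, -, [ }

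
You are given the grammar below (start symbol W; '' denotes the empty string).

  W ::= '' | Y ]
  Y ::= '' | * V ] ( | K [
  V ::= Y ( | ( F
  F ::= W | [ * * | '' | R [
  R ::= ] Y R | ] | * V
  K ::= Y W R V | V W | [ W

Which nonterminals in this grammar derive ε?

Directly nullable (have an ''-production): W, Y, F.
No other nonterminal has a production whose RHS symbols are all nullable.

{ F, W, Y }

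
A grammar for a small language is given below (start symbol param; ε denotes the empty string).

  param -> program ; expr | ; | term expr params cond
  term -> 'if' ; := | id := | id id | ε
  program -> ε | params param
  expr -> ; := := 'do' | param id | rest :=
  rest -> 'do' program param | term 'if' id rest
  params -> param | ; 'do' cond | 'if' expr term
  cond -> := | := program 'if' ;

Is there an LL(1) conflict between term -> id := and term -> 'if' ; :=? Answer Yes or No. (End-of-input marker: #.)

FIRST(id :=) = { id } and FIRST('if' ; :=) = { 'if' }.
The FIRST sets are disjoint and neither alternative is nullable — no conflict.

No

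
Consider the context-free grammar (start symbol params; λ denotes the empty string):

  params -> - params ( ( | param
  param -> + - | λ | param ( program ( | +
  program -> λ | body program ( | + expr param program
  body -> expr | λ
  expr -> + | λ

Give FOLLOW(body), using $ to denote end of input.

In program -> body program (: add FIRST(program () = { (, + }.
Union: FOLLOW(body) = { (, + }.

{ (, + }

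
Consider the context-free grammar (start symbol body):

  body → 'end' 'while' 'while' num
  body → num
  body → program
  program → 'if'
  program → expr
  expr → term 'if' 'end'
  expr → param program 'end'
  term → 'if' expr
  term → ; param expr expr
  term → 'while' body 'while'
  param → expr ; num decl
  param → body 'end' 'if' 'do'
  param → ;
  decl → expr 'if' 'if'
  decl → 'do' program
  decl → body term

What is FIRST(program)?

program → 'if' contributes {'if'}.
From program → expr: add FIRST(expr) = { 'end', 'if', 'while', ;, num }.
Union: FIRST(program) = { 'end', 'if', 'while', ;, num }.

{ 'end', 'if', 'while', ;, num }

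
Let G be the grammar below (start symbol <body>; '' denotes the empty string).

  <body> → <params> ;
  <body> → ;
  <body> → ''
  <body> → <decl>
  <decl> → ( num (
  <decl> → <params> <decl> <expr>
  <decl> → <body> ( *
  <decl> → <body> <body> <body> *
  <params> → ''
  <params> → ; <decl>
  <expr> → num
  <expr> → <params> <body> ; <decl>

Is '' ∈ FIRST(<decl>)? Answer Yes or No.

No

Nullable nonterminals: <body>, <params>.
No production of <decl> has an RHS whose symbols are all nullable, so <decl> is not nullable.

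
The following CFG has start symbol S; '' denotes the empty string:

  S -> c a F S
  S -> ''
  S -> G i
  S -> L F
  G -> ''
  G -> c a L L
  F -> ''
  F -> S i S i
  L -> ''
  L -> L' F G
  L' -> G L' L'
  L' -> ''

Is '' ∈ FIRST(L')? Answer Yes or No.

Yes

L' has an ''-production, so L' ⇒ ''.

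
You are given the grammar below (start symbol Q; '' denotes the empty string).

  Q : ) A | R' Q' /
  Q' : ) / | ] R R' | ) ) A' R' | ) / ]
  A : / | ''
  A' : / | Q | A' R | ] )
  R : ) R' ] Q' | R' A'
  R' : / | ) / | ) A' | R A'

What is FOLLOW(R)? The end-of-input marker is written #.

{ ), /, ] }

In Q' : ] R R': add FIRST(R') = { ), / }.
In A' : A' R: R is at the end, add FOLLOW(A') = { ), /, ] }.
In R' : R A': add FIRST(A') = { ), /, ] }.
Union: FOLLOW(R) = { ), /, ] }.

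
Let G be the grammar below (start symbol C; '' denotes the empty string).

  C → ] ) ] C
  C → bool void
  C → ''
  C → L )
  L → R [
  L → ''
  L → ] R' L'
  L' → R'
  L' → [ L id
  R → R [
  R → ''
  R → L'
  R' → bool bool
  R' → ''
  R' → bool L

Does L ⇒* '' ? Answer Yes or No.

L has an ''-production, so L ⇒ ''.

Yes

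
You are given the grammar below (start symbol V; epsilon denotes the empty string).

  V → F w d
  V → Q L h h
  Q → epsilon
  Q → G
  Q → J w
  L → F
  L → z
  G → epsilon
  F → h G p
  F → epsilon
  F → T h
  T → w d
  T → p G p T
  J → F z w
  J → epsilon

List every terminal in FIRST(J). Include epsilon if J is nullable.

{ h, p, w, z, epsilon }

From J → F z w: F nullable, take FIRST(F) ∪ {z} = { h, p, w, z }.
J → epsilon contributes epsilon.
Union: FIRST(J) = { h, p, w, z, epsilon }.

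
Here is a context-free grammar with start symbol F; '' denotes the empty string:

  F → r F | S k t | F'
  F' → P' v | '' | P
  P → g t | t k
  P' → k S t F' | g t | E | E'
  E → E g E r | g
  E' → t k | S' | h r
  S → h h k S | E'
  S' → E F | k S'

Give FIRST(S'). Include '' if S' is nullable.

{ g, k }

From S' → E F: add FIRST(E) = { g }.
S' → k S' contributes {k}.
Union: FIRST(S') = { g, k }.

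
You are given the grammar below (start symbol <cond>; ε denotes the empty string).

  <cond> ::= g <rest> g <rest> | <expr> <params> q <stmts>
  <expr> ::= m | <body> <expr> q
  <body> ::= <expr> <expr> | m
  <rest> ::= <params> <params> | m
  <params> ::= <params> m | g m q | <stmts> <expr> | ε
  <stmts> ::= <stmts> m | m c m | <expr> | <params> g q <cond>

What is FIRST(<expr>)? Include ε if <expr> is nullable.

{ m }

<expr> ::= m contributes {m}.
From <expr> ::= <body> <expr> q: add FIRST(<body>) = { m }.
Union: FIRST(<expr>) = { m }.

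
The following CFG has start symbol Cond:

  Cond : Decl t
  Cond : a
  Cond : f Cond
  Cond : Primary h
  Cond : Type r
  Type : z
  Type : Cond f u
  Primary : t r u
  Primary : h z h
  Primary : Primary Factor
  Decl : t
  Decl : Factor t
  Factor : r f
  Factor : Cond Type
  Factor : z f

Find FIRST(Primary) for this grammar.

{ h, t }

Primary : t r u contributes {t}.
Primary : h z h contributes {h}.
From Primary : Primary Factor: add FIRST(Primary) = { h, t }.
Union: FIRST(Primary) = { h, t }.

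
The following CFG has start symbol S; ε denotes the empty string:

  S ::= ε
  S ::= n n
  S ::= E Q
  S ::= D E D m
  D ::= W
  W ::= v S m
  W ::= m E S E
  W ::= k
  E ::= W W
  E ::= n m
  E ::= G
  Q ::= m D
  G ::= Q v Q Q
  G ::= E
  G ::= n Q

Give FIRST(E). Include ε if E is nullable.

{ k, m, n, v }

From E ::= W W: add FIRST(W) = { k, m, v }.
E ::= n m contributes {n}.
From E ::= G: add FIRST(G) = { k, m, n, v }.
Union: FIRST(E) = { k, m, n, v }.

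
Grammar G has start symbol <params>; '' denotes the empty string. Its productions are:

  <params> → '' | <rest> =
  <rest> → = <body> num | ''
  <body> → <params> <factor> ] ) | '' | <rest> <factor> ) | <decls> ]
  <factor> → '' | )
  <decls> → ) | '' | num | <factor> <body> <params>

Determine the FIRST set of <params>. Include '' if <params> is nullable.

{ =, '' }

<params> → '' contributes ''.
From <params> → <rest> =: <rest> nullable, take FIRST(<rest>) ∪ {=} = { = }.
Union: FIRST(<params>) = { =, '' }.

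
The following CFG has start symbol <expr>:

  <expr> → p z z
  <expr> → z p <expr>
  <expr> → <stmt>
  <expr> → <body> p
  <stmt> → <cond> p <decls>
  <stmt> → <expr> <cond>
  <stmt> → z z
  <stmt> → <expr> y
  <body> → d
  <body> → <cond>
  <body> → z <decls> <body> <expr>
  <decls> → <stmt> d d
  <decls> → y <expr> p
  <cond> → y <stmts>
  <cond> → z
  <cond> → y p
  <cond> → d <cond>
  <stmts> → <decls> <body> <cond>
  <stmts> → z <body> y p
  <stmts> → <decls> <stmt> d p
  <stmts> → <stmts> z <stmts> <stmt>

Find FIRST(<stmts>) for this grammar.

From <stmts> → <decls> <body> <cond>: add FIRST(<decls>) = { d, p, y, z }.
<stmts> → z <body> y p contributes {z}.
From <stmts> → <decls> <stmt> d p: add FIRST(<decls>) = { d, p, y, z }.
From <stmts> → <stmts> z <stmts> <stmt>: add FIRST(<stmts>) = { d, p, y, z }.
Union: FIRST(<stmts>) = { d, p, y, z }.

{ d, p, y, z }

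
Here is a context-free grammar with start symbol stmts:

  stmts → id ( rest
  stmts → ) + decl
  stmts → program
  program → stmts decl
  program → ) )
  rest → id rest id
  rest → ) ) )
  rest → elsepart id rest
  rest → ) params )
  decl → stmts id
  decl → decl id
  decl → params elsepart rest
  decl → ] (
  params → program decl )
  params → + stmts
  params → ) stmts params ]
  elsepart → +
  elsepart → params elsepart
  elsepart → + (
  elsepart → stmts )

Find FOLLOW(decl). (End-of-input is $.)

{ $, ), +, ], id }

In stmts → ) + decl: decl is at the end, add FOLLOW(stmts) = { $, ), +, ], id }.
In program → stmts decl: decl is at the end, add FOLLOW(program) = { $, ), +, ], id }.
In decl → decl id: add FIRST(id) = { id }.
In params → program decl ): add FIRST()) = { ) }.
Union: FOLLOW(decl) = { $, ), +, ], id }.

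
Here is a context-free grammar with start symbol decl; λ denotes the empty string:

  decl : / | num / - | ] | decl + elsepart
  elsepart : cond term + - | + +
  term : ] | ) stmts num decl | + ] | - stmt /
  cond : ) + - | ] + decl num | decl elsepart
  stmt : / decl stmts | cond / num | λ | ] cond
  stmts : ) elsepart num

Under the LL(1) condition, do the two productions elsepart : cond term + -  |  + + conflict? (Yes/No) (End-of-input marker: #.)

No

FIRST(cond term + -) = { ), /, ], num } and FIRST(+ +) = { + }.
The FIRST sets are disjoint and neither alternative is nullable — no conflict.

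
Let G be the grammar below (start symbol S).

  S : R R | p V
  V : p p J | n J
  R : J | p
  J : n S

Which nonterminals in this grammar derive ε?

No nonterminal has an empty production or an RHS whose symbols are all nullable.

{ } (none)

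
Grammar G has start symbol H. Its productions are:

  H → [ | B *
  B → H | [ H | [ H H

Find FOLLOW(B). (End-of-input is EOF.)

In H → B *: add FIRST(*) = { * }.
Union: FOLLOW(B) = { * }.

{ * }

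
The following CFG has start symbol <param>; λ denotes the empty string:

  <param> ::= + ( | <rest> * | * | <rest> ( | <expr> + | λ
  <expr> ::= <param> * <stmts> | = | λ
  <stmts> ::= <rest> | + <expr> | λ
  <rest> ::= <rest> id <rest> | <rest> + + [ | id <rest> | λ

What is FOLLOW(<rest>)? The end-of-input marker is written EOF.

In <param> ::= <rest> *: add FIRST(*) = { * }.
In <param> ::= <rest> (: add FIRST(() = { ( }.
In <stmts> ::= <rest>: <rest> is at the end, add FOLLOW(<stmts>) = { + }.
In <rest> ::= <rest> id <rest>: add FIRST(id <rest>) = { id }.
In <rest> ::= <rest> id <rest>: <rest> is at the end, add FOLLOW(<rest>) = { (, *, +, id }.
In <rest> ::= <rest> + + [: add FIRST(+ + [) = { + }.
In <rest> ::= id <rest>: <rest> is at the end, add FOLLOW(<rest>) = { (, *, +, id }.
Union: FOLLOW(<rest>) = { (, *, +, id }.

{ (, *, +, id }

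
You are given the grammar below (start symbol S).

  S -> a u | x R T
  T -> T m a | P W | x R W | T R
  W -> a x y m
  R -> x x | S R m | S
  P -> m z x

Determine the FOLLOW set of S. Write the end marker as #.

S is the start symbol, so # ∈ FOLLOW(S).
In R -> S R m: add FIRST(R m) = { a, x }.
In R -> S: S is at the end, add FOLLOW(R) = { #, a, m, x }.
Union: FOLLOW(S) = { #, a, m, x }.

{ #, a, m, x }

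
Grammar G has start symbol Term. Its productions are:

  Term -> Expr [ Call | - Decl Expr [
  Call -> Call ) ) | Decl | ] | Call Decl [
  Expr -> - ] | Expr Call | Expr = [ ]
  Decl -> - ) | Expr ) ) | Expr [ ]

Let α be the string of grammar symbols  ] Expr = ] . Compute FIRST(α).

{ ] }

] is a terminal; add {]} and stop.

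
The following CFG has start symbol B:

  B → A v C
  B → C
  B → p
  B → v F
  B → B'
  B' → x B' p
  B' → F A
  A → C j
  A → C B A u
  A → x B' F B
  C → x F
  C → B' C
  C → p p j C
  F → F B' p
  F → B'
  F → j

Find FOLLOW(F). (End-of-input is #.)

In B → v F: F is at the end, add FOLLOW(B) = { #, j, p, u, v, x }.
In B' → F A: add FIRST(A) = { j, p, x }.
In A → x B' F B: add FIRST(B) = { j, p, v, x }.
In C → x F: F is at the end, add FOLLOW(C) = { #, j, p, u, v, x }.
In F → F B' p: add FIRST(B' p) = { j, x }.
Union: FOLLOW(F) = { #, j, p, u, v, x }.

{ #, j, p, u, v, x }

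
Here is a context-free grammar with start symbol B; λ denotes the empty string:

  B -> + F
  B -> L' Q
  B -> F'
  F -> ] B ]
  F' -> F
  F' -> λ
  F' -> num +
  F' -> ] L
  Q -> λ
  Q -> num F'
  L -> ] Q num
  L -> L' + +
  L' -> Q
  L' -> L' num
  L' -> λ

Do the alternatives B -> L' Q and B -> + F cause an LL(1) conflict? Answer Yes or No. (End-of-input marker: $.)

FIRST(L' Q) = { num, λ } and FIRST(+ F) = { + }.
The first is nullable but FOLLOW(B) = { $, ] } is disjoint from FIRST of the second.

No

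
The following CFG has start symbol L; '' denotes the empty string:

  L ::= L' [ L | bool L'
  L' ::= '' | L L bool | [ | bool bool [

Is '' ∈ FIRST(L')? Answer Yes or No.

Yes

L' has an ''-production, so L' ⇒ ''.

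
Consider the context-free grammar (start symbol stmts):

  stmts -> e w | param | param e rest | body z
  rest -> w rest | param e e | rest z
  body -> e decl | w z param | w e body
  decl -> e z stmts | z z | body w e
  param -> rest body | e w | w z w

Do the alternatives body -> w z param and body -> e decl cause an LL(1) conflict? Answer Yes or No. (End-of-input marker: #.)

FIRST(w z param) = { w } and FIRST(e decl) = { e }.
The FIRST sets are disjoint and neither alternative is nullable — no conflict.

No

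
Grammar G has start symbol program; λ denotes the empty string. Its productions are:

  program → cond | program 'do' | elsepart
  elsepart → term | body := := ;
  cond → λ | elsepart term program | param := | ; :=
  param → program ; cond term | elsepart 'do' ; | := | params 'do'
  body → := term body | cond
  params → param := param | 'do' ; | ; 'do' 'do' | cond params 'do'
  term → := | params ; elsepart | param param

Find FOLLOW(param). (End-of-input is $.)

{ $, 'do', :=, ; }

In cond → param :=: add FIRST(:=) = { := }.
In params → param := param: add FIRST(:= param) = { := }.
In params → param := param: param is at the end, add FOLLOW(params) = { 'do', ; }.
In term → param param: add FIRST(param) = { 'do', :=, ; }.
In term → param param: param is at the end, add FOLLOW(term) = { $, 'do', :=, ; }.
Union: FOLLOW(param) = { $, 'do', :=, ; }.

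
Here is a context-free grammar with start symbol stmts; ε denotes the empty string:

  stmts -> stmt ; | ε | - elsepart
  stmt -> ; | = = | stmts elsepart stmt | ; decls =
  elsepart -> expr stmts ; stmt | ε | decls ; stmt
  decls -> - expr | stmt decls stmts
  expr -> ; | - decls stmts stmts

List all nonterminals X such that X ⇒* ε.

Directly nullable (have an ε-production): stmts, elsepart.
No other nonterminal has a production whose RHS symbols are all nullable.

{ elsepart, stmts }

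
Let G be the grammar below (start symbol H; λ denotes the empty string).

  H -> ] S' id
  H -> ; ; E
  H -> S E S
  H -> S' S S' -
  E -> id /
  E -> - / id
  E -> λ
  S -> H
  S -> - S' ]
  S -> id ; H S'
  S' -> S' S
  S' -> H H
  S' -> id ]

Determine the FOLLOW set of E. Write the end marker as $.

In H -> ; ; E: E is at the end, add FOLLOW(H) = { $, -, ;, ], id }.
In H -> S E S: add FIRST(S) = { -, ;, ], id }.
Union: FOLLOW(E) = { $, -, ;, ], id }.

{ $, -, ;, ], id }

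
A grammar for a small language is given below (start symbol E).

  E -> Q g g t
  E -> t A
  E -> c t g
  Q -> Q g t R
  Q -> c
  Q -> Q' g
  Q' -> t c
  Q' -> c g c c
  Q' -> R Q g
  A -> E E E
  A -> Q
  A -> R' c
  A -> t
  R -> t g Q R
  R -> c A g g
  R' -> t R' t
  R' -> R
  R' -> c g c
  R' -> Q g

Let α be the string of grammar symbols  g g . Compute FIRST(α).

{ g }

g is a terminal; add {g} and stop.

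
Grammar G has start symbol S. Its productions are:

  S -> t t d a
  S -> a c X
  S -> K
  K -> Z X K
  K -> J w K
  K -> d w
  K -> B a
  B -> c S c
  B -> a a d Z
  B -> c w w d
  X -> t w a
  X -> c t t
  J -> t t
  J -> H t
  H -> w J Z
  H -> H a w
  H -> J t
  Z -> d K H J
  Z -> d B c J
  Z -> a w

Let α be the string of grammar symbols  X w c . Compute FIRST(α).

Add FIRST(X) = { c, t }; X is not nullable, stop.

{ c, t }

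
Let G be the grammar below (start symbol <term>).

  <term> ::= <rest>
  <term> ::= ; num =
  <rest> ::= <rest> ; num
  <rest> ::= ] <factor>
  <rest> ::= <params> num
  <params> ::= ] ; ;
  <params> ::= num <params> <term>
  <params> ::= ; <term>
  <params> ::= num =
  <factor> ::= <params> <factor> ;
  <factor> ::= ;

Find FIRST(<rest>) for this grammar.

From <rest> ::= <rest> ; num: add FIRST(<rest>) = { ;, ], num }.
<rest> ::= ] <factor> contributes {]}.
From <rest> ::= <params> num: add FIRST(<params>) = { ;, ], num }.
Union: FIRST(<rest>) = { ;, ], num }.

{ ;, ], num }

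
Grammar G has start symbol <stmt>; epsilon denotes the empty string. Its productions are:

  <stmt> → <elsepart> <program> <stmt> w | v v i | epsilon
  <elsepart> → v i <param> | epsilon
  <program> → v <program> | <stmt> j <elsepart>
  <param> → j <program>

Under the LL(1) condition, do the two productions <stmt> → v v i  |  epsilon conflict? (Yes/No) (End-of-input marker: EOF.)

FIRST(v v i) = { v } and FIRST(epsilon) = { epsilon }.
The second is nullable but FOLLOW(<stmt>) = { EOF, j, w } is disjoint from FIRST of the first.

No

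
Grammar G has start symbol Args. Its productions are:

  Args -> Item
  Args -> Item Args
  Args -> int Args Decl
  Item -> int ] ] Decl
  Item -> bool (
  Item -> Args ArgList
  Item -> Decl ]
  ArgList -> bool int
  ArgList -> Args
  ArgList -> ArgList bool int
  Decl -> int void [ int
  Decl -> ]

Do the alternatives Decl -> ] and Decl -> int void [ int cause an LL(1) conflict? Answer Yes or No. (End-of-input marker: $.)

FIRST(]) = { ] } and FIRST(int void [ int) = { int }.
The FIRST sets are disjoint and neither alternative is nullable — no conflict.

No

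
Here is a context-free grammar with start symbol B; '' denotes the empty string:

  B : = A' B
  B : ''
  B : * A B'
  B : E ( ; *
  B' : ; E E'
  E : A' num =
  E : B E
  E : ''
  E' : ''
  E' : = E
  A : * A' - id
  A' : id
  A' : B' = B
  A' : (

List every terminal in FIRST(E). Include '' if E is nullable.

From E : A' num =: add FIRST(A') = { (, ;, id }.
From E : B E: B, E nullable, take FIRST(B) ∪ FIRST(E) = { (, *, ;, =, id }; also '' since the whole RHS is nullable.
E : '' contributes ''.
Union: FIRST(E) = { (, *, ;, =, id, '' }.

{ (, *, ;, =, id, '' }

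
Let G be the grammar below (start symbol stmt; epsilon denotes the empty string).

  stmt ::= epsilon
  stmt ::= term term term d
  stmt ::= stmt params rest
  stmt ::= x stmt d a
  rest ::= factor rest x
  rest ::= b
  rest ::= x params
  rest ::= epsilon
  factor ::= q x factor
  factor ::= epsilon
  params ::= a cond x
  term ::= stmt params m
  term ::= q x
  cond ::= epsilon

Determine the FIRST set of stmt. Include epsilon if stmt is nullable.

stmt ::= epsilon contributes epsilon.
From stmt ::= term term term d: add FIRST(term) = { a, q, x }.
From stmt ::= stmt params rest: stmt nullable, take FIRST(stmt) ∪ FIRST(params) = { a, q, x }.
stmt ::= x stmt d a contributes {x}.
Union: FIRST(stmt) = { a, q, x, epsilon }.

{ a, q, x, epsilon }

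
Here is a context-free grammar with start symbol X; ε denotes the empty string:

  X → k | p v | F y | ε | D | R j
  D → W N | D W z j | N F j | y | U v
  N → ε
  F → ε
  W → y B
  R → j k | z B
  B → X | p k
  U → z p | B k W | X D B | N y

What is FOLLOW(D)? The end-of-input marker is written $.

{ $, j, k, p, v, y, z }

In X → D: D is at the end, add FOLLOW(X) = { $, j, k, p, v, y, z }.
In D → D W z j: add FIRST(W z j) = { y }.
In U → X D B: add FIRST(B)\{ε} = { j, k, p, y, z }.
  Since B is nullable, also add FOLLOW(U) = { v }.
Union: FOLLOW(D) = { $, j, k, p, v, y, z }.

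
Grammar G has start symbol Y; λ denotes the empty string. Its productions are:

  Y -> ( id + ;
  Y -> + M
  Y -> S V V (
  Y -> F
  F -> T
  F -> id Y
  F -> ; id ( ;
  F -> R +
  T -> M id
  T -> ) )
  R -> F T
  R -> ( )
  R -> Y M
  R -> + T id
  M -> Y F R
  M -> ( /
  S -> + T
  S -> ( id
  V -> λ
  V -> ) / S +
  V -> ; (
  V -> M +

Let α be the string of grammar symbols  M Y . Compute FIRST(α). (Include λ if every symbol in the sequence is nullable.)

Add FIRST(M) = { (, ), +, ;, id }; M is not nullable, stop.

{ (, ), +, ;, id }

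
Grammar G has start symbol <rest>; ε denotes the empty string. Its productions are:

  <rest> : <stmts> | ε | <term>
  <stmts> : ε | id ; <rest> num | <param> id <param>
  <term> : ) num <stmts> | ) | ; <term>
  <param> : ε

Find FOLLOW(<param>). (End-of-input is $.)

{ $, id, num }

In <stmts> : <param> id <param>: add FIRST(id <param>) = { id }.
In <stmts> : <param> id <param>: <param> is at the end, add FOLLOW(<stmts>) = { $, num }.
Union: FOLLOW(<param>) = { $, id, num }.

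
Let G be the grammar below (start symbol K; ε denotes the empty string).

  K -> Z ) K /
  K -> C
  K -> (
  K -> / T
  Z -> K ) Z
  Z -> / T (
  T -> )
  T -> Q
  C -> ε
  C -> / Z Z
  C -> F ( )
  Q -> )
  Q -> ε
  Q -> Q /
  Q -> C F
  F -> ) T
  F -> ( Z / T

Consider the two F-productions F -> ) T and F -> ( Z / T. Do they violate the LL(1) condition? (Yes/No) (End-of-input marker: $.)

No

FIRST() T) = { ) } and FIRST(( Z / T) = { ( }.
The FIRST sets are disjoint and neither alternative is nullable — no conflict.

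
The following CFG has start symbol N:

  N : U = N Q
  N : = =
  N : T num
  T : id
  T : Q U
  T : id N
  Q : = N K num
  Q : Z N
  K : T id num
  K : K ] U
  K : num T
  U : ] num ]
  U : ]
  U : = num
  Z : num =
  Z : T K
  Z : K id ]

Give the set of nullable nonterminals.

No nonterminal has an empty production or an RHS whose symbols are all nullable.

{ } (none)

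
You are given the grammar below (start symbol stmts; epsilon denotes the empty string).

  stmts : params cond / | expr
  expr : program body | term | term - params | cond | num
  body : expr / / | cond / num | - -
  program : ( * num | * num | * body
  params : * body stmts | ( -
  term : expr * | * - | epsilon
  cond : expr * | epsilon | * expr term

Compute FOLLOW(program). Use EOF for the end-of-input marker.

In expr : program body: add FIRST(body) = { (, *, -, /, num }.
Union: FOLLOW(program) = { (, *, -, /, num }.

{ (, *, -, /, num }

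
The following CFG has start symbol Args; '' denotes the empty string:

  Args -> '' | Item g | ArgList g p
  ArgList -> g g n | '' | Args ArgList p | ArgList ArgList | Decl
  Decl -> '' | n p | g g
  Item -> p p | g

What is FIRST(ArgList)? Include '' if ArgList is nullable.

{ g, n, p, '' }

ArgList -> g g n contributes {g}.
ArgList -> '' contributes ''.
From ArgList -> Args ArgList p: Args, ArgList nullable, take FIRST(Args) ∪ FIRST(ArgList) ∪ {p} = { g, n, p }.
From ArgList -> ArgList ArgList: ArgList, ArgList nullable, take FIRST(ArgList) ∪ FIRST(ArgList) = { g, n, p }; also '' since the whole RHS is nullable.
From ArgList -> Decl: add FIRST(Decl) = { g, n, '' } (including '' since Decl is nullable).
Union: FIRST(ArgList) = { g, n, p, '' }.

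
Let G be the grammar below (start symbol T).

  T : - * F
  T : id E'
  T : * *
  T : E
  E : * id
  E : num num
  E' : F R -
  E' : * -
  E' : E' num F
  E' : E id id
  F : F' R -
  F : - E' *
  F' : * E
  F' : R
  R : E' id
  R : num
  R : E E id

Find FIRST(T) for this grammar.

{ *, -, id, num }

T : - * F contributes {-}.
T : id E' contributes {id}.
T : * * contributes {*}.
From T : E: add FIRST(E) = { *, num }.
Union: FIRST(T) = { *, -, id, num }.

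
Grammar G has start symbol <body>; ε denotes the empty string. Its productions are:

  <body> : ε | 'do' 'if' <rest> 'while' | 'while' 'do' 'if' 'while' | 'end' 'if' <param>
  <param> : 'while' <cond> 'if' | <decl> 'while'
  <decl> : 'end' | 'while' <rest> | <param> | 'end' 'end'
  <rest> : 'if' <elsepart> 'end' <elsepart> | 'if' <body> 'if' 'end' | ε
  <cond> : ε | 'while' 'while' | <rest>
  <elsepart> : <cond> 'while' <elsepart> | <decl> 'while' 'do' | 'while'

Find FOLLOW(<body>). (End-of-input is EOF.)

{ EOF, 'if' }

<body> is the start symbol, so EOF ∈ FOLLOW(<body>).
In <rest> : 'if' <body> 'if' 'end': add FIRST('if' 'end') = { 'if' }.
Union: FOLLOW(<body>) = { EOF, 'if' }.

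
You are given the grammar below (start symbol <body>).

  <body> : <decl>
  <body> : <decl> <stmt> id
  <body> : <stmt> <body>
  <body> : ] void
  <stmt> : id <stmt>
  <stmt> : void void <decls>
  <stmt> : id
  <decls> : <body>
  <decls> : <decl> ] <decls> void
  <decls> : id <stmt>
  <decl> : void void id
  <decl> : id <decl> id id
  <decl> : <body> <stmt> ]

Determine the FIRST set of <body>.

From <body> : <decl>: add FIRST(<decl>) = { ], id, void }.
From <body> : <decl> <stmt> id: add FIRST(<decl>) = { ], id, void }.
From <body> : <stmt> <body>: add FIRST(<stmt>) = { id, void }.
<body> : ] void contributes {]}.
Union: FIRST(<body>) = { ], id, void }.

{ ], id, void }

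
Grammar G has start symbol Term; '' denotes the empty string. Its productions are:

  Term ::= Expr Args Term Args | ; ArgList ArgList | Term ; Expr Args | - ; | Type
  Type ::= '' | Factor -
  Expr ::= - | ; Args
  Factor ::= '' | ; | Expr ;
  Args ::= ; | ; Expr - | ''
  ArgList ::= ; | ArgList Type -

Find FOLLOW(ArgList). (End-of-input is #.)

In Term ::= ; ArgList ArgList: add FIRST(ArgList) = { ; }.
In Term ::= ; ArgList ArgList: ArgList is at the end, add FOLLOW(Term) = { #, ; }.
In ArgList ::= ArgList Type -: add FIRST(Type -) = { -, ; }.
Union: FOLLOW(ArgList) = { #, -, ; }.

{ #, -, ; }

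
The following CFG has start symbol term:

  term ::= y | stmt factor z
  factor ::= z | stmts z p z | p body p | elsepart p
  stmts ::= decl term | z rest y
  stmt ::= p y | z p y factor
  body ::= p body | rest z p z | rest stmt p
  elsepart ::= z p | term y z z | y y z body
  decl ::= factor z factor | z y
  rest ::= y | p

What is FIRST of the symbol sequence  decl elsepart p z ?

Add FIRST(decl) = { p, y, z }; decl is not nullable, stop.

{ p, y, z }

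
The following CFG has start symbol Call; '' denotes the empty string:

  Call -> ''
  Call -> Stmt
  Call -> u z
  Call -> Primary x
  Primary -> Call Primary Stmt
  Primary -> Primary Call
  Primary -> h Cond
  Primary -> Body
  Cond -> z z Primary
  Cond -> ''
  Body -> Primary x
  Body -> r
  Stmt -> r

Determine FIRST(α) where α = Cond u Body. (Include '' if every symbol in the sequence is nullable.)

{ u, z }

Add FIRST(Cond)\{''} = { z }; Cond is nullable, continue.
u is a terminal; add {u} and stop.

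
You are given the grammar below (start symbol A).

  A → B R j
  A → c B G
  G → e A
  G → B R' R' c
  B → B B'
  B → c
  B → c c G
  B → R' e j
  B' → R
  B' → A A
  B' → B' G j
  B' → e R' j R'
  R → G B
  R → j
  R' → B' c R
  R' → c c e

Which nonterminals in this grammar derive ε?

{ } (none)

No nonterminal has an empty production or an RHS whose symbols are all nullable.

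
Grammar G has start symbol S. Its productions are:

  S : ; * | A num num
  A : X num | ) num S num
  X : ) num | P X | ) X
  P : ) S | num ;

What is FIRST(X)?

X : ) num contributes {)}.
From X : P X: add FIRST(P) = { ), num }.
X : ) X contributes {)}.
Union: FIRST(X) = { ), num }.

{ ), num }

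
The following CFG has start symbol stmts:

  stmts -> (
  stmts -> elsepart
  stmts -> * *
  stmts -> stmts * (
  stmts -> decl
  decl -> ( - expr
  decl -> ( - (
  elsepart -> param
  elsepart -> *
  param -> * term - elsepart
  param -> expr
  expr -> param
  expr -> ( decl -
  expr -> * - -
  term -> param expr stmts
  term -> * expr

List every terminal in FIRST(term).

{ (, * }

From term -> param expr stmts: add FIRST(param) = { (, * }.
term -> * expr contributes {*}.
Union: FIRST(term) = { (, * }.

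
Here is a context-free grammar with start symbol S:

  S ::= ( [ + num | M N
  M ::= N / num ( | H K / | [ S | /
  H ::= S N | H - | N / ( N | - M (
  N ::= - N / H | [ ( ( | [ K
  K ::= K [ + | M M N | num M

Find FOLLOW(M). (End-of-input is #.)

{ #, (, -, /, [, num }

In S ::= M N: add FIRST(N) = { -, [ }.
In H ::= - M (: add FIRST(() = { ( }.
In K ::= M M N: add FIRST(M N) = { (, -, /, [ }.
In K ::= M M N: add FIRST(N) = { -, [ }.
In K ::= num M: M is at the end, add FOLLOW(K) = { #, (, -, /, [, num }.
Union: FOLLOW(M) = { #, (, -, /, [, num }.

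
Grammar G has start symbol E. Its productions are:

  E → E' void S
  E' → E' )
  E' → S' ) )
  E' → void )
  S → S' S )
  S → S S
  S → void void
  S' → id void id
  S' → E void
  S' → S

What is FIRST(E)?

{ id, void }

From E → E' void S: add FIRST(E') = { id, void }.
Union: FIRST(E) = { id, void }.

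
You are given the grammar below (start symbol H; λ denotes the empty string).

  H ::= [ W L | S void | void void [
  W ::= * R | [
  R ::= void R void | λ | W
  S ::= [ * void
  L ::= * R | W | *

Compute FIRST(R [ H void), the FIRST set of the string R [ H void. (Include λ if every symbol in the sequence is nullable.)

{ *, [, void }

Add FIRST(R)\{λ} = { *, [, void }; R is nullable, continue.
[ is a terminal; add {[} and stop.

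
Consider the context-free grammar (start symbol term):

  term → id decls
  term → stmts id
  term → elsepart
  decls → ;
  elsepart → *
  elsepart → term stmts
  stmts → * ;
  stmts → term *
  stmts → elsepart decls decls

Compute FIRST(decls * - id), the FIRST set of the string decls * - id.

{ ; }

Add FIRST(decls) = { ; }; decls is not nullable, stop.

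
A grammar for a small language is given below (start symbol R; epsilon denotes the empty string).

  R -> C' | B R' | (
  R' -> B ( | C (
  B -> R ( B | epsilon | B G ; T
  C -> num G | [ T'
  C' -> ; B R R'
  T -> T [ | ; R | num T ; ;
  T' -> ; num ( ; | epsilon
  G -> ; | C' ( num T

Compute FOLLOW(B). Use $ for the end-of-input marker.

In R -> B R': add FIRST(R') = { (, ;, [, num }.
In R' -> B (: add FIRST(() = { ( }.
In B -> R ( B: B is at the end, add FOLLOW(B) = { (, ;, [, num }.
In B -> B G ; T: add FIRST(G ; T) = { ; }.
In C' -> ; B R R': add FIRST(R R') = { (, ;, [, num }.
Union: FOLLOW(B) = { (, ;, [, num }.

{ (, ;, [, num }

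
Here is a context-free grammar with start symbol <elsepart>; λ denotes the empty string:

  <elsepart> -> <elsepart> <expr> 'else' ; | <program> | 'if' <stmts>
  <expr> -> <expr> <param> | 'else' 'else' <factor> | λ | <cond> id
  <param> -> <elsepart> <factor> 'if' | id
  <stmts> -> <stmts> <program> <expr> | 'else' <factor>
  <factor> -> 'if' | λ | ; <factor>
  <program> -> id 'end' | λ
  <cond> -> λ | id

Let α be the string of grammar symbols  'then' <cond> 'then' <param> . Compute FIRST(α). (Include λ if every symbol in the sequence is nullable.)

'then' is a terminal; add {'then'} and stop.

{ 'then' }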